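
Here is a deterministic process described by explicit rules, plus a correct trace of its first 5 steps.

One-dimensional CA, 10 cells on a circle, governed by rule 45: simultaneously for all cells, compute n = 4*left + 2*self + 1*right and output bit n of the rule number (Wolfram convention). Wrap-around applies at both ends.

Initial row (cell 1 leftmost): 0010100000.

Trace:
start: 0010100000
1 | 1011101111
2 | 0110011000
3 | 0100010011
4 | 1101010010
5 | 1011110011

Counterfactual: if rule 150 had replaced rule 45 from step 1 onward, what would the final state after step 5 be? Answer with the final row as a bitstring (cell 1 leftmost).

1010101101

(re-executing steps 1..5 under rule 150; state before step 1: 0010100000)
1 | 0110110000
2 | 1000001000
3 | 1100011101
4 | 1010101000
5 | 1010101101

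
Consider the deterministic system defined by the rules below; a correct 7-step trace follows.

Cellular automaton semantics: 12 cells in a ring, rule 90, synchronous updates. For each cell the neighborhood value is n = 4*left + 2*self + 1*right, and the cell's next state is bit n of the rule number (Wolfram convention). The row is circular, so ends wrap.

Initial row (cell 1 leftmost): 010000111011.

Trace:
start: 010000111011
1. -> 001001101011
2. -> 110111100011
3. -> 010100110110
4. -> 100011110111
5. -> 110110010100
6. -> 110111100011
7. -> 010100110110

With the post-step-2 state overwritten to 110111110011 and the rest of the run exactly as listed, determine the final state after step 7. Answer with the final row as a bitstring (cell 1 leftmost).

111110110100

state after step 2 := 110111110011
3. -> 010100011110
4. -> 100010110011
5. -> 110100111110
6. -> 110011100010
7. -> 111110110100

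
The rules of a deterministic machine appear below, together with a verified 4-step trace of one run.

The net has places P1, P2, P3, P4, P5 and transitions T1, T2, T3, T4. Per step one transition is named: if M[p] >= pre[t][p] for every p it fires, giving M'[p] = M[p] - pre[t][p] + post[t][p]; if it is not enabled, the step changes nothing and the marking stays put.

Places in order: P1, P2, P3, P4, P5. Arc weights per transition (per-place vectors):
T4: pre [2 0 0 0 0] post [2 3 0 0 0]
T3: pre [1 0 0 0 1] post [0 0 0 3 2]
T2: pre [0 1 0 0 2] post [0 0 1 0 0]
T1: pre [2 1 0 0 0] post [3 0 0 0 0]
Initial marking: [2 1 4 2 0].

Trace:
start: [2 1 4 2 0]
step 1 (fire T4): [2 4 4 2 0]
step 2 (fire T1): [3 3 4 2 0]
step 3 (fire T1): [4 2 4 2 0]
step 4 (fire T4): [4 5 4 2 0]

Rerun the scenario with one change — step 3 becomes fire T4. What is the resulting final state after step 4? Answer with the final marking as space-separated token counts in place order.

(re-executing from step 3 with the substitution; state before step 3: [3 3 4 2 0])
step 3 (fire T4): [3 6 4 2 0]
step 4 (fire T4): [3 9 4 2 0]

3 9 4 2 0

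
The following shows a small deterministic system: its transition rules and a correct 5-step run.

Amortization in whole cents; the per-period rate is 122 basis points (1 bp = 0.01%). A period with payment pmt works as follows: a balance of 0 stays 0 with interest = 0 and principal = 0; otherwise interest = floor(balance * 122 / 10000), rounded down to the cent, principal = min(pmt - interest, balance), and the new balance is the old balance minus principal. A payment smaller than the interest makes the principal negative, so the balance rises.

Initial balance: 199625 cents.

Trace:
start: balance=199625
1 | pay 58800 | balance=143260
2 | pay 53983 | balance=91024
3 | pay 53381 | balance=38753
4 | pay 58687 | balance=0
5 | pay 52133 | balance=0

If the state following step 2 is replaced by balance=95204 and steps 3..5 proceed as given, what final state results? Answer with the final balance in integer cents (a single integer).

state after step 2 := balance=95204
3 | pay 53381 | balance=42984
4 | pay 58687 | balance=0
5 | pay 52133 | balance=0

0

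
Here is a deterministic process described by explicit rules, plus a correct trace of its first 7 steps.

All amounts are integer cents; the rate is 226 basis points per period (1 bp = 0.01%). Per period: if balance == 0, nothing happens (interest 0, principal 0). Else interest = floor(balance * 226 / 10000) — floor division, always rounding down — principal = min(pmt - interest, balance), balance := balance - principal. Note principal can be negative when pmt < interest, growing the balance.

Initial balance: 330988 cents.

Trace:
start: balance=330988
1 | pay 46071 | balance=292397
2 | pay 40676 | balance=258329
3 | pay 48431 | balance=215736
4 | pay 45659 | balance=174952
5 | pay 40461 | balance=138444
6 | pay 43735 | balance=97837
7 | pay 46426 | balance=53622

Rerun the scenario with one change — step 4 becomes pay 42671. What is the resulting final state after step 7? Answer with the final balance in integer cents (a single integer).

(re-executing from step 4 with the substitution; state before step 4: balance=215736)
4 | pay 42671 | balance=177940
5 | pay 40461 | balance=141500
6 | pay 43735 | balance=100962
7 | pay 46426 | balance=56817

56817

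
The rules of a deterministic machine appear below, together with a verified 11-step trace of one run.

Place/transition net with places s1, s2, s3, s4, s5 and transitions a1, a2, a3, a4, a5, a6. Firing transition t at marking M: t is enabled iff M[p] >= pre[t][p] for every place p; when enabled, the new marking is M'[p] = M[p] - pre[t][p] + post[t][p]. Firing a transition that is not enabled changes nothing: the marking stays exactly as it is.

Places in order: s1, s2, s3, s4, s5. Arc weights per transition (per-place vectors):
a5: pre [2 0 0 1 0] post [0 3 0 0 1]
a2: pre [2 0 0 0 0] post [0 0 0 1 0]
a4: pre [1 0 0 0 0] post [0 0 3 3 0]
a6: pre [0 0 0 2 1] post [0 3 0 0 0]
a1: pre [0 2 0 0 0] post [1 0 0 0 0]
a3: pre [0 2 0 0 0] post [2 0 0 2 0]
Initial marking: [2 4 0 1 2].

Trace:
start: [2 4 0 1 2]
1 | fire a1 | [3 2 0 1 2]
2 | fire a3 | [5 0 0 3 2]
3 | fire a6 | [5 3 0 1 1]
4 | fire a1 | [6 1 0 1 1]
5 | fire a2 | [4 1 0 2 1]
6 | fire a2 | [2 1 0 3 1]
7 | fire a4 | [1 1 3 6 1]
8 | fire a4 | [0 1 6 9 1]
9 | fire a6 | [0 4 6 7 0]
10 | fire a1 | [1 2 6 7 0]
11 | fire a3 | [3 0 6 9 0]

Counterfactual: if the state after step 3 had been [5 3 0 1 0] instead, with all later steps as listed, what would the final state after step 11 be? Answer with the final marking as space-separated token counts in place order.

0 1 6 9 0

state after step 3 := [5 3 0 1 0]
4 | fire a1 | [6 1 0 1 0]
5 | fire a2 | [4 1 0 2 0]
6 | fire a2 | [2 1 0 3 0]
7 | fire a4 | [1 1 3 6 0]
8 | fire a4 | [0 1 6 9 0]
9 | fire a6 | [0 1 6 9 0]
10 | fire a1 | [0 1 6 9 0]
11 | fire a3 | [0 1 6 9 0]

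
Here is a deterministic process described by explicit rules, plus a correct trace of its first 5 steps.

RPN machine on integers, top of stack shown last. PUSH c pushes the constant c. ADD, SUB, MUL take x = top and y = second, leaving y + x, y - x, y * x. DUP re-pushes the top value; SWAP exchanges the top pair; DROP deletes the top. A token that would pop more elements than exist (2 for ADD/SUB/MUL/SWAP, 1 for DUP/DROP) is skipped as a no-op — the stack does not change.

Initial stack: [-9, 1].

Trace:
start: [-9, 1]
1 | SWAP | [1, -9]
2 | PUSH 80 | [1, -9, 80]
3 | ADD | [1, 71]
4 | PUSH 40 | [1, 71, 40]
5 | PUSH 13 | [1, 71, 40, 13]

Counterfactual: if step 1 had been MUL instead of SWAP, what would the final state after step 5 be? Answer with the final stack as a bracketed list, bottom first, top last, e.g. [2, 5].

[71, 40, 13]

(re-executing from step 1 with the substitution; state before step 1: [-9, 1])
1 | MUL | [-9]
2 | PUSH 80 | [-9, 80]
3 | ADD | [71]
4 | PUSH 40 | [71, 40]
5 | PUSH 13 | [71, 40, 13]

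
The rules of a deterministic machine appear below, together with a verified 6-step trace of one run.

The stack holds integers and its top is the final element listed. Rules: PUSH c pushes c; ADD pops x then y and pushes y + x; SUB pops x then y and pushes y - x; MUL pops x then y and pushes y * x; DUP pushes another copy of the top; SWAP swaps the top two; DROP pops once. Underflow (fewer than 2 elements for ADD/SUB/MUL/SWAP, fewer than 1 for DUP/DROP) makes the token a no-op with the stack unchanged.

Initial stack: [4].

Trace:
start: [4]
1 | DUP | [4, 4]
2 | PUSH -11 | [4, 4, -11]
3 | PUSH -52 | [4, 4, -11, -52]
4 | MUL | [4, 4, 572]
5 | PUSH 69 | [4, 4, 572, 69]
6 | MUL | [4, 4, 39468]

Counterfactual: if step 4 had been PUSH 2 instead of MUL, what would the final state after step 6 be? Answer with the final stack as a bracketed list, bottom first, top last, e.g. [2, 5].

[4, 4, -11, -52, 138]

(re-executing from step 4 with the substitution; state before step 4: [4, 4, -11, -52])
4 | PUSH 2 | [4, 4, -11, -52, 2]
5 | PUSH 69 | [4, 4, -11, -52, 2, 69]
6 | MUL | [4, 4, -11, -52, 138]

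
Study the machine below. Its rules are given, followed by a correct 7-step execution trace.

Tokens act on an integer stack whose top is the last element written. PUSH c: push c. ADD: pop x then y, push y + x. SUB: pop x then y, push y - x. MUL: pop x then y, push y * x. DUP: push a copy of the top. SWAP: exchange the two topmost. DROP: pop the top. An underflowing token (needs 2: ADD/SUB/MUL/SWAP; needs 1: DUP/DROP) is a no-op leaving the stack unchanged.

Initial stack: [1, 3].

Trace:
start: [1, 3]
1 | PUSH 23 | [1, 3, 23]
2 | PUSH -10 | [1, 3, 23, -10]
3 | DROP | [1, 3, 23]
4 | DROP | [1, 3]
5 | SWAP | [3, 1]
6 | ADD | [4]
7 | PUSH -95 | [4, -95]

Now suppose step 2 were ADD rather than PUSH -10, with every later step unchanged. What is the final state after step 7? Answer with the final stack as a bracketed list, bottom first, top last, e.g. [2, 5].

[-95]

(re-executing from step 2 with the substitution; state before step 2: [1, 3, 23])
2 | ADD | [1, 26]
3 | DROP | [1]
4 | DROP | []
5 | SWAP | []
6 | ADD | []
7 | PUSH -95 | [-95]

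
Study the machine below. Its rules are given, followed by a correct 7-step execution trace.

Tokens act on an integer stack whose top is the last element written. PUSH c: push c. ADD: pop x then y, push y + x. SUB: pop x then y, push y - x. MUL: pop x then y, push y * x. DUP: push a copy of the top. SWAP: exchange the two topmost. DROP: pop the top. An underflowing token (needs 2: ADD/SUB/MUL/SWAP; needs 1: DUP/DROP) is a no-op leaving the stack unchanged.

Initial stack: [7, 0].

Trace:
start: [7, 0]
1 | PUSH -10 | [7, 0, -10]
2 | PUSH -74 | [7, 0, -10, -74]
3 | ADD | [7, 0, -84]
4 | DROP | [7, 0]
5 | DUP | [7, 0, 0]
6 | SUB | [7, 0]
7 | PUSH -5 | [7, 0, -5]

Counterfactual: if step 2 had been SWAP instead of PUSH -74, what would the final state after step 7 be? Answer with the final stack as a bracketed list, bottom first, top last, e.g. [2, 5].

[0, -5]

(re-executing from step 2 with the substitution; state before step 2: [7, 0, -10])
2 | SWAP | [7, -10, 0]
3 | ADD | [7, -10]
4 | DROP | [7]
5 | DUP | [7, 7]
6 | SUB | [0]
7 | PUSH -5 | [0, -5]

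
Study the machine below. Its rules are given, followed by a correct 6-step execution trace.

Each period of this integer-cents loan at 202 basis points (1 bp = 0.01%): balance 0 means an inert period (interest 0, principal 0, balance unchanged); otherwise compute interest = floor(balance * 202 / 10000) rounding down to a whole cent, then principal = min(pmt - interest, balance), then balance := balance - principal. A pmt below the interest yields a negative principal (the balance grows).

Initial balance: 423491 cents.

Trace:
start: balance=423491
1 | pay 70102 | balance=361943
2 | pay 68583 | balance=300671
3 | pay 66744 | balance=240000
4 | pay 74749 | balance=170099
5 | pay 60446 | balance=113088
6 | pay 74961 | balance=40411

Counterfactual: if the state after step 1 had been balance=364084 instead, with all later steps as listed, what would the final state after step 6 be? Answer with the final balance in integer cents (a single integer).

state after step 1 := balance=364084
2 | pay 68583 | balance=302855
3 | pay 66744 | balance=242228
4 | pay 74749 | balance=172372
5 | pay 60446 | balance=115407
6 | pay 74961 | balance=42777

42777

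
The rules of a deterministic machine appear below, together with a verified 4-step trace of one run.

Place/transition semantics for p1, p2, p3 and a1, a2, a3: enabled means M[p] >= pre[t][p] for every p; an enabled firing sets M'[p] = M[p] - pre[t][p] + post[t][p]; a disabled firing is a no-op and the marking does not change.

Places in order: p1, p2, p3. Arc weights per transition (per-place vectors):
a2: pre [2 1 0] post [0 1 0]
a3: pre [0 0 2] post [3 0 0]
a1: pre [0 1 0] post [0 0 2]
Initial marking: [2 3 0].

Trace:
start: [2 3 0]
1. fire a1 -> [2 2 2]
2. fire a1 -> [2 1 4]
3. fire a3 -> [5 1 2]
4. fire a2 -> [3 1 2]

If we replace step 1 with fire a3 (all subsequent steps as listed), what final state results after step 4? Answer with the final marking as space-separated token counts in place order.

(re-executing from step 1 with the substitution; state before step 1: [2 3 0])
1. fire a3 -> [2 3 0]
2. fire a1 -> [2 2 2]
3. fire a3 -> [5 2 0]
4. fire a2 -> [3 2 0]

3 2 0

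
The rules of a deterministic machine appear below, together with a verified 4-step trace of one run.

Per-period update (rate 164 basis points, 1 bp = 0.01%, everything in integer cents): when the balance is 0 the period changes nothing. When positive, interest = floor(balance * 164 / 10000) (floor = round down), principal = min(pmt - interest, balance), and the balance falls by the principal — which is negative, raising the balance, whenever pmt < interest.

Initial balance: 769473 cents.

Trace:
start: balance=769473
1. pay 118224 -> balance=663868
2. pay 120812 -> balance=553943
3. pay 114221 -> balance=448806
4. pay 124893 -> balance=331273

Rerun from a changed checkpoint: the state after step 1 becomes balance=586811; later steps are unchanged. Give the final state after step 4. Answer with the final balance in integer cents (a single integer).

250362

state after step 1 := balance=586811
2. pay 120812 -> balance=475622
3. pay 114221 -> balance=369201
4. pay 124893 -> balance=250362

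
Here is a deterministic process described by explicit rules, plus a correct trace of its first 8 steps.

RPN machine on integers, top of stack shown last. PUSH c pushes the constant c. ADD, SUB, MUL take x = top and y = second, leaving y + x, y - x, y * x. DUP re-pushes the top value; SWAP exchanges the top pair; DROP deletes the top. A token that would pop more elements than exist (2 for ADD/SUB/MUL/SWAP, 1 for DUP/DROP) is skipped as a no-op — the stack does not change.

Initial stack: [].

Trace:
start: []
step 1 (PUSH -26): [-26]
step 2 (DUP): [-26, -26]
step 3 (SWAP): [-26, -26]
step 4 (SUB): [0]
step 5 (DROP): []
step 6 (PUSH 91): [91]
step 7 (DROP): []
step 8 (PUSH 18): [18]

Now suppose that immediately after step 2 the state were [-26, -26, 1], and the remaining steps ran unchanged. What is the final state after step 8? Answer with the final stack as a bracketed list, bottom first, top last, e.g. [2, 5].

[-26, 18]

state after step 2 := [-26, -26, 1]
step 3 (SWAP): [-26, 1, -26]
step 4 (SUB): [-26, 27]
step 5 (DROP): [-26]
step 6 (PUSH 91): [-26, 91]
step 7 (DROP): [-26]
step 8 (PUSH 18): [-26, 18]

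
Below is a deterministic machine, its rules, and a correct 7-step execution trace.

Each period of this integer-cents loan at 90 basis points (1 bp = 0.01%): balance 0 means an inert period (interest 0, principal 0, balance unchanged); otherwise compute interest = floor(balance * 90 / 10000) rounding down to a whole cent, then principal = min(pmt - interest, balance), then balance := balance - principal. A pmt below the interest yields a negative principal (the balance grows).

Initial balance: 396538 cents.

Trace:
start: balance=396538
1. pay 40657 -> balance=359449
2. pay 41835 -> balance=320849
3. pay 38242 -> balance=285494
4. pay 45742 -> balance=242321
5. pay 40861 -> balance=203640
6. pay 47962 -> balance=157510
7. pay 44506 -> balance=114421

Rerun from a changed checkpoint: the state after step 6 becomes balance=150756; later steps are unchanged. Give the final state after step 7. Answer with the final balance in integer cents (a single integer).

state after step 6 := balance=150756
7. pay 44506 -> balance=107606

107606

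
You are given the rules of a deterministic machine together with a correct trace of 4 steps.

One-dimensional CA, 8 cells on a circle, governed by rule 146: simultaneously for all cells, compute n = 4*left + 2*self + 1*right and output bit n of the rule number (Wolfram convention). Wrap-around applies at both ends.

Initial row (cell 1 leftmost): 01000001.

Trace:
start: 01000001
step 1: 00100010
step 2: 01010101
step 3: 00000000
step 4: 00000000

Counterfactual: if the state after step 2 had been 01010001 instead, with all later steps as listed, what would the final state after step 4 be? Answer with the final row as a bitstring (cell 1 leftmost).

state after step 2 := 01010001
step 3: 00001010
step 4: 00010001

00010001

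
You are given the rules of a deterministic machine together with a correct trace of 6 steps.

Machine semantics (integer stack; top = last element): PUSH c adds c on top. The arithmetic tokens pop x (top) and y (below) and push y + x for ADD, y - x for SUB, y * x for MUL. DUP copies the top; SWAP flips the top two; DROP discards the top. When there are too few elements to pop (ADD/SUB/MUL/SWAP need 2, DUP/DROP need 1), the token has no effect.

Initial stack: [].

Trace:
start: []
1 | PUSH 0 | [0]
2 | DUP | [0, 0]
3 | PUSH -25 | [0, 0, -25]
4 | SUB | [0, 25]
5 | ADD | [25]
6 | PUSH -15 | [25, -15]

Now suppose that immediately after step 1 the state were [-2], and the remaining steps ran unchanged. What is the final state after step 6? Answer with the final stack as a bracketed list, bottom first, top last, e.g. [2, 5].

[21, -15]

state after step 1 := [-2]
2 | DUP | [-2, -2]
3 | PUSH -25 | [-2, -2, -25]
4 | SUB | [-2, 23]
5 | ADD | [21]
6 | PUSH -15 | [21, -15]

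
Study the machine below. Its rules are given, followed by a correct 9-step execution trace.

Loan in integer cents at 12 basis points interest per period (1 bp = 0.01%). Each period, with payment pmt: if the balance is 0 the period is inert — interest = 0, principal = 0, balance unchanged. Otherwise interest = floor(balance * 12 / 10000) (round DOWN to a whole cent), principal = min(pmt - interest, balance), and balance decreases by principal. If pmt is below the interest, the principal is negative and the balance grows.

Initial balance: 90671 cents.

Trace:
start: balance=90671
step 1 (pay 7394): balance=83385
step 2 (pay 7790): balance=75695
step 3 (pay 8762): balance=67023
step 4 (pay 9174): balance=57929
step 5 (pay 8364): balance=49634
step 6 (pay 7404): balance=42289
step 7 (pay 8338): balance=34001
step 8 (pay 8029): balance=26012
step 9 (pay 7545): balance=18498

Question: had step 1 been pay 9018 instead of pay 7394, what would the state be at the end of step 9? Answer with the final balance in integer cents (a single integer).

16858

(re-executing from step 1 with the substitution; state before step 1: balance=90671)
step 1 (pay 9018): balance=81761
step 2 (pay 7790): balance=74069
step 3 (pay 8762): balance=65395
step 4 (pay 9174): balance=56299
step 5 (pay 8364): balance=48002
step 6 (pay 7404): balance=40655
step 7 (pay 8338): balance=32365
step 8 (pay 8029): balance=24374
step 9 (pay 7545): balance=16858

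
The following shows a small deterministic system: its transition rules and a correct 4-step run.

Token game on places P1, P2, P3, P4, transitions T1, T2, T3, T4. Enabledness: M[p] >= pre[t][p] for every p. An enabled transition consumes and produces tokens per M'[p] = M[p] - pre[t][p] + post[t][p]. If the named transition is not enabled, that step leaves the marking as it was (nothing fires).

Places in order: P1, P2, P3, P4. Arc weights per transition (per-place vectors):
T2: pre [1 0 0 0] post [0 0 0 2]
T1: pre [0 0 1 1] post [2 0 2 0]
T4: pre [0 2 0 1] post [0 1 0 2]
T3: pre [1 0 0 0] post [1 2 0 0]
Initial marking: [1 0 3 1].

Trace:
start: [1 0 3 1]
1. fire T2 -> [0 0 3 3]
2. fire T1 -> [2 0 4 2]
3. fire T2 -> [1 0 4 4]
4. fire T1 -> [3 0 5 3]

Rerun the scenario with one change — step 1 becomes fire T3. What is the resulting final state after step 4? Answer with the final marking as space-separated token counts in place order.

4 2 5 1

(re-executing from step 1 with the substitution; state before step 1: [1 0 3 1])
1. fire T3 -> [1 2 3 1]
2. fire T1 -> [3 2 4 0]
3. fire T2 -> [2 2 4 2]
4. fire T1 -> [4 2 5 1]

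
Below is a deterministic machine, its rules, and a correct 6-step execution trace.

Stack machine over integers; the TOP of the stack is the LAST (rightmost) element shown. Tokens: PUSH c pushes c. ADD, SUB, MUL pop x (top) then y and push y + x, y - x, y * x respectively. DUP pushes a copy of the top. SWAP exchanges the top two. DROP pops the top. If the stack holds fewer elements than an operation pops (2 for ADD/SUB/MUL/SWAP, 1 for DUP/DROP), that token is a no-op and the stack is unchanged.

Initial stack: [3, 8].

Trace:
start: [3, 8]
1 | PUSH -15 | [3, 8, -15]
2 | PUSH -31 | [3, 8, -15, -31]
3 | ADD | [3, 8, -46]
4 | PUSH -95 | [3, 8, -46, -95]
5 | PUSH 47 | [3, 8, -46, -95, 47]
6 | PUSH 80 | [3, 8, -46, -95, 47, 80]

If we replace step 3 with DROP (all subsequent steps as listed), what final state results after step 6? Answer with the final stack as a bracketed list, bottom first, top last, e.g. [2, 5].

(re-executing from step 3 with the substitution; state before step 3: [3, 8, -15, -31])
3 | DROP | [3, 8, -15]
4 | PUSH -95 | [3, 8, -15, -95]
5 | PUSH 47 | [3, 8, -15, -95, 47]
6 | PUSH 80 | [3, 8, -15, -95, 47, 80]

[3, 8, -15, -95, 47, 80]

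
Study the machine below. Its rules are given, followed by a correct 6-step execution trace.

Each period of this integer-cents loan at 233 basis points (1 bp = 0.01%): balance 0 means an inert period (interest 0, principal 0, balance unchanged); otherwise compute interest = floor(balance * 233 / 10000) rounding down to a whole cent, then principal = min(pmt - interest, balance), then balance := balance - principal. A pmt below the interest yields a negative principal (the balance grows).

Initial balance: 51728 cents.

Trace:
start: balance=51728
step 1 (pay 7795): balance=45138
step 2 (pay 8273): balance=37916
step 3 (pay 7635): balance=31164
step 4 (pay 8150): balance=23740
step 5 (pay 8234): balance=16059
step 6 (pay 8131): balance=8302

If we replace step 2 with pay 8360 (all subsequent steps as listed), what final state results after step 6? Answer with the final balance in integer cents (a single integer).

(re-executing from step 2 with the substitution; state before step 2: balance=45138)
step 2 (pay 8360): balance=37829
step 3 (pay 7635): balance=31075
step 4 (pay 8150): balance=23649
step 5 (pay 8234): balance=15966
step 6 (pay 8131): balance=8207

8207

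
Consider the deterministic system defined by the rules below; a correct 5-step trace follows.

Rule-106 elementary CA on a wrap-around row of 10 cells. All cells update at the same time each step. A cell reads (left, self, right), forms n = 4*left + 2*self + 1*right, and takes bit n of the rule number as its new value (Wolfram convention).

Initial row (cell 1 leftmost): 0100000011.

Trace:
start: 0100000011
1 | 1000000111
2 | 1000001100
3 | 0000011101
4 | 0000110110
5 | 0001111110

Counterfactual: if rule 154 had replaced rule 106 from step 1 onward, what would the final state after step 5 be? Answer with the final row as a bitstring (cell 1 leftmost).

0011100010

(re-executing steps 1..5 under rule 154; state before step 1: 0100000011)
1 | 0010000110
2 | 0101001101
3 | 0000111000
4 | 0001110100
5 | 0011100010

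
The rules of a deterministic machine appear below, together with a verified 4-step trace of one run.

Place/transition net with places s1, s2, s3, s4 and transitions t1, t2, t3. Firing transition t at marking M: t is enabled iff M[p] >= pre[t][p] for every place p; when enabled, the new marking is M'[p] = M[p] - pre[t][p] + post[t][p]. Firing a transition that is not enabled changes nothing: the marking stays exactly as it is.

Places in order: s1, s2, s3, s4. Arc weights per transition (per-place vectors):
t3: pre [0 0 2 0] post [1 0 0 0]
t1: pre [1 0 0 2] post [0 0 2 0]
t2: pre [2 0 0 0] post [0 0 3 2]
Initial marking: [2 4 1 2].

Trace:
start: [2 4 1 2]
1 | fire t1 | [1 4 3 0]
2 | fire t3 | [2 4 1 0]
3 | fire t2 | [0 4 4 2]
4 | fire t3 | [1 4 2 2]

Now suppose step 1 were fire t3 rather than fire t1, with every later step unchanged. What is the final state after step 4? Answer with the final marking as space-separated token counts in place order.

1 4 2 4

(re-executing from step 1 with the substitution; state before step 1: [2 4 1 2])
1 | fire t3 | [2 4 1 2]
2 | fire t3 | [2 4 1 2]
3 | fire t2 | [0 4 4 4]
4 | fire t3 | [1 4 2 4]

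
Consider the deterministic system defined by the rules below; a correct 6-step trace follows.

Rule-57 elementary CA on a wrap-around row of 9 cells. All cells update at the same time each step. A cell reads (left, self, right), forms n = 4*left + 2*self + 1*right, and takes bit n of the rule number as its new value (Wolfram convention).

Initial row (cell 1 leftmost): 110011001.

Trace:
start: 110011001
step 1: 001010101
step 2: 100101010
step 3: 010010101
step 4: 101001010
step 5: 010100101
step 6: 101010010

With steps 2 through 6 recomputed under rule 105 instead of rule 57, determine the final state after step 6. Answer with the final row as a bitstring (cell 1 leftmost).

111001001

(re-executing steps 2..6 under rule 105; state before step 2: 001010101)
step 2: 000101010
step 3: 110010100
step 4: 110001000
step 5: 110100010
step 6: 111001001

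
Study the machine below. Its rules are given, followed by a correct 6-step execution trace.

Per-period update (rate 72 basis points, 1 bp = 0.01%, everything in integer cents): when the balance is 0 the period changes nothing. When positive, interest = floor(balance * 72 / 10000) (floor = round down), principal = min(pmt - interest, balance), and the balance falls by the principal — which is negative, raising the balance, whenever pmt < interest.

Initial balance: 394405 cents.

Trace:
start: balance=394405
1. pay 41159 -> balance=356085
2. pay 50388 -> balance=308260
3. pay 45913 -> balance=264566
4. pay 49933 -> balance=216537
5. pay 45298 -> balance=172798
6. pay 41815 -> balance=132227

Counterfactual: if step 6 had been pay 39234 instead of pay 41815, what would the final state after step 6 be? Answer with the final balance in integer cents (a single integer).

(re-executing from step 6 with the substitution; state before step 6: balance=172798)
6. pay 39234 -> balance=134808

134808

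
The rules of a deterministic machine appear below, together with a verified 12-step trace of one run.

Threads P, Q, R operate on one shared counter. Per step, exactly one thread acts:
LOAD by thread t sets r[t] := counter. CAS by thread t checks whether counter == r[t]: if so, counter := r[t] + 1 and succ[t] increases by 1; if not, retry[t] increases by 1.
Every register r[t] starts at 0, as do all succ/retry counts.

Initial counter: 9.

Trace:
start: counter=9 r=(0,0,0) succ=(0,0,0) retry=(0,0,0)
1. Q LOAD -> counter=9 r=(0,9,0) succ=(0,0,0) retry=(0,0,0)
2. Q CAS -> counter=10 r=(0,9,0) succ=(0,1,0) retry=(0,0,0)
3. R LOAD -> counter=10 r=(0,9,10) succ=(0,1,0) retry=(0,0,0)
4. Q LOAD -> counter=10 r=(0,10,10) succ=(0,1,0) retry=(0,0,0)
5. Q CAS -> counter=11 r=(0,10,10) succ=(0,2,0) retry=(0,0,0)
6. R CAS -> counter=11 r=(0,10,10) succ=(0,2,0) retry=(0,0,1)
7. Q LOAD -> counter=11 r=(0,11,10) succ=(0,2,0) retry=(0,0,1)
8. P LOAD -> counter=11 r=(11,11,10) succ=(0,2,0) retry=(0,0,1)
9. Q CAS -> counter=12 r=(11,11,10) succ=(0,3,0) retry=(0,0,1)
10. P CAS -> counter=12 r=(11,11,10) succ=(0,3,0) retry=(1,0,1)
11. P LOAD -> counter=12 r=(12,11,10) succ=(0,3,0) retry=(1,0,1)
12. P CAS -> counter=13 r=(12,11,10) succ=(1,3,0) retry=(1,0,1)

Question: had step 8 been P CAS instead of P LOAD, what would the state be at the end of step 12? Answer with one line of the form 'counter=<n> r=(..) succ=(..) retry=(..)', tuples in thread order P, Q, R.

counter=13 r=(12,11,10) succ=(1,3,0) retry=(2,0,1)

(re-executing from step 8 with the substitution; state before step 8: counter=11 r=(0,11,10) succ=(0,2,0) retry=(0,0,1))
8. P CAS -> counter=11 r=(0,11,10) succ=(0,2,0) retry=(1,0,1)
9. Q CAS -> counter=12 r=(0,11,10) succ=(0,3,0) retry=(1,0,1)
10. P CAS -> counter=12 r=(0,11,10) succ=(0,3,0) retry=(2,0,1)
11. P LOAD -> counter=12 r=(12,11,10) succ=(0,3,0) retry=(2,0,1)
12. P CAS -> counter=13 r=(12,11,10) succ=(1,3,0) retry=(2,0,1)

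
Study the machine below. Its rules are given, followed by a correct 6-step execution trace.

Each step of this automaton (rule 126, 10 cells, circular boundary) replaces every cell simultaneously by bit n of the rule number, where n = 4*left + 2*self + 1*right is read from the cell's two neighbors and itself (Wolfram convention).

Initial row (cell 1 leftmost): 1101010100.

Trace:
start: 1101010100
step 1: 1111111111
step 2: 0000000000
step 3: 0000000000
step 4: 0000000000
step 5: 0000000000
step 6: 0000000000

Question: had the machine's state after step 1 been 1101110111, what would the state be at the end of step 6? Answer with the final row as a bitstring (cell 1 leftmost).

state after step 1 := 1101110111
step 2: 0111011100
step 3: 1101110110
step 4: 1111011111
step 5: 0001110000
step 6: 0011011000

0011011000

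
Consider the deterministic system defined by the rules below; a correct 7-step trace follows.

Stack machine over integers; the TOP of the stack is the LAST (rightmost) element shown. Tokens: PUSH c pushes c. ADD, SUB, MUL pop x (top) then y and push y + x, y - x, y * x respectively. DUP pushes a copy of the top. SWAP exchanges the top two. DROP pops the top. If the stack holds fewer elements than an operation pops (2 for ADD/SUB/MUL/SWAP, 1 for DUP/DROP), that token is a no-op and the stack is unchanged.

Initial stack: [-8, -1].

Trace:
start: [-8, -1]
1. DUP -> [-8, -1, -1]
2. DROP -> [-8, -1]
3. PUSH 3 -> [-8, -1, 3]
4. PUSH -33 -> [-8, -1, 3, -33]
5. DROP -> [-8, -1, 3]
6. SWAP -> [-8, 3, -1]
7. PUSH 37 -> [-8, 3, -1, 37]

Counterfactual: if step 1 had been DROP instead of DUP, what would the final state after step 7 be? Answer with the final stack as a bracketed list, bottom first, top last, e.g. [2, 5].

(re-executing from step 1 with the substitution; state before step 1: [-8, -1])
1. DROP -> [-8]
2. DROP -> []
3. PUSH 3 -> [3]
4. PUSH -33 -> [3, -33]
5. DROP -> [3]
6. SWAP -> [3]
7. PUSH 37 -> [3, 37]

[3, 37]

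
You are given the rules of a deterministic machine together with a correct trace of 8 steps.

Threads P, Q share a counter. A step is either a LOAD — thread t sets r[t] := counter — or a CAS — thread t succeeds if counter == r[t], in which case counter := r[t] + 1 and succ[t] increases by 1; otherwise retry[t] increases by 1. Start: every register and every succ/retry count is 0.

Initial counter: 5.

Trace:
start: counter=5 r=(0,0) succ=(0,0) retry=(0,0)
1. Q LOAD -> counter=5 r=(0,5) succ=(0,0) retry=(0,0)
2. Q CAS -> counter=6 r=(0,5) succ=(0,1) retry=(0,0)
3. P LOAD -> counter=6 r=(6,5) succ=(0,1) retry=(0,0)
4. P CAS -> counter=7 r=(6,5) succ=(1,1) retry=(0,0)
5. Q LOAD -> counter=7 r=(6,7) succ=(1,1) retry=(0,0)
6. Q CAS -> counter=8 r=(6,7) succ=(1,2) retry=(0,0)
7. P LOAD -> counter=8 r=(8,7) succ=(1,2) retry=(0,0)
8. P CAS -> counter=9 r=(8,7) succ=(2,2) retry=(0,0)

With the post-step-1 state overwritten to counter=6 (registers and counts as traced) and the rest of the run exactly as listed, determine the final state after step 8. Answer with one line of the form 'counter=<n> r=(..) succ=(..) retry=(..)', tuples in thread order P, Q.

counter=9 r=(8,7) succ=(2,1) retry=(0,1)

state after step 1 := counter=6 r=(0,5) succ=(0,0) retry=(0,0)
2. Q CAS -> counter=6 r=(0,5) succ=(0,0) retry=(0,1)
3. P LOAD -> counter=6 r=(6,5) succ=(0,0) retry=(0,1)
4. P CAS -> counter=7 r=(6,5) succ=(1,0) retry=(0,1)
5. Q LOAD -> counter=7 r=(6,7) succ=(1,0) retry=(0,1)
6. Q CAS -> counter=8 r=(6,7) succ=(1,1) retry=(0,1)
7. P LOAD -> counter=8 r=(8,7) succ=(1,1) retry=(0,1)
8. P CAS -> counter=9 r=(8,7) succ=(2,1) retry=(0,1)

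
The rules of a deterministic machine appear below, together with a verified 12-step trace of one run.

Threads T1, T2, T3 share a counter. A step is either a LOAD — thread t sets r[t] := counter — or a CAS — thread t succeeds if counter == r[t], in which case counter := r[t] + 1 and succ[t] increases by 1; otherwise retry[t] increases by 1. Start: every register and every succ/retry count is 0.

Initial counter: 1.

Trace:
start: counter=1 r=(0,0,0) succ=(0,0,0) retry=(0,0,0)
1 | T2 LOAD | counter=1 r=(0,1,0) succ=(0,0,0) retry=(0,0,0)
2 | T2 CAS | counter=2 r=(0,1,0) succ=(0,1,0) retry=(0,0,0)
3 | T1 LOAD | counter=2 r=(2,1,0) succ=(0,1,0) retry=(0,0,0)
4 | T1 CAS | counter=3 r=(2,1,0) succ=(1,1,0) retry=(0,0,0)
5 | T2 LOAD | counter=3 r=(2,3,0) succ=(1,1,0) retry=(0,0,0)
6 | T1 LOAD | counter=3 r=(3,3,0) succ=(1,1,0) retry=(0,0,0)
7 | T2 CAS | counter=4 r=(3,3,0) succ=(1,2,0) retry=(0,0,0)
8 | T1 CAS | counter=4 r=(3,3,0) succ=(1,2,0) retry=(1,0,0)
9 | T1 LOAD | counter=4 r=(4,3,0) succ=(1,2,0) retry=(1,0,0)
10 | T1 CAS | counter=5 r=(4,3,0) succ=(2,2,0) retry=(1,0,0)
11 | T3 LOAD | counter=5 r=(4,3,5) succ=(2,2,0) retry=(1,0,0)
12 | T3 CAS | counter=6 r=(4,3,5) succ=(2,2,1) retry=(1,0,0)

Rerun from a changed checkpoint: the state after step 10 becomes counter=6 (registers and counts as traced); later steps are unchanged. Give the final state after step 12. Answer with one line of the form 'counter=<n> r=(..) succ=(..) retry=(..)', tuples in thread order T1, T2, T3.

counter=7 r=(4,3,6) succ=(2,2,1) retry=(1,0,0)

state after step 10 := counter=6 r=(4,3,0) succ=(2,2,0) retry=(1,0,0)
11 | T3 LOAD | counter=6 r=(4,3,6) succ=(2,2,0) retry=(1,0,0)
12 | T3 CAS | counter=7 r=(4,3,6) succ=(2,2,1) retry=(1,0,0)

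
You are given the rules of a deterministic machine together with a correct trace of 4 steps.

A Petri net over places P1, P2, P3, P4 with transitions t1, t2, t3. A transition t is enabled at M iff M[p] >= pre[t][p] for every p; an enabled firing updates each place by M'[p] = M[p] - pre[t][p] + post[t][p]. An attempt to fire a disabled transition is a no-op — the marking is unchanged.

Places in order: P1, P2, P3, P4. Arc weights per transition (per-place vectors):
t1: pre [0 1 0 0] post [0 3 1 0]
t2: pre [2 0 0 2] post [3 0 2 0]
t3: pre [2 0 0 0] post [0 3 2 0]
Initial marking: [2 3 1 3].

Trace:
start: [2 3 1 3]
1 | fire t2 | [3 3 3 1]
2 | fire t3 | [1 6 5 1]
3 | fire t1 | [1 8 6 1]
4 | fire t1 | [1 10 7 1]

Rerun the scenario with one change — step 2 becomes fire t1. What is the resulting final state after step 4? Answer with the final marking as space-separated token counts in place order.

(re-executing from step 2 with the substitution; state before step 2: [3 3 3 1])
2 | fire t1 | [3 5 4 1]
3 | fire t1 | [3 7 5 1]
4 | fire t1 | [3 9 6 1]

3 9 6 1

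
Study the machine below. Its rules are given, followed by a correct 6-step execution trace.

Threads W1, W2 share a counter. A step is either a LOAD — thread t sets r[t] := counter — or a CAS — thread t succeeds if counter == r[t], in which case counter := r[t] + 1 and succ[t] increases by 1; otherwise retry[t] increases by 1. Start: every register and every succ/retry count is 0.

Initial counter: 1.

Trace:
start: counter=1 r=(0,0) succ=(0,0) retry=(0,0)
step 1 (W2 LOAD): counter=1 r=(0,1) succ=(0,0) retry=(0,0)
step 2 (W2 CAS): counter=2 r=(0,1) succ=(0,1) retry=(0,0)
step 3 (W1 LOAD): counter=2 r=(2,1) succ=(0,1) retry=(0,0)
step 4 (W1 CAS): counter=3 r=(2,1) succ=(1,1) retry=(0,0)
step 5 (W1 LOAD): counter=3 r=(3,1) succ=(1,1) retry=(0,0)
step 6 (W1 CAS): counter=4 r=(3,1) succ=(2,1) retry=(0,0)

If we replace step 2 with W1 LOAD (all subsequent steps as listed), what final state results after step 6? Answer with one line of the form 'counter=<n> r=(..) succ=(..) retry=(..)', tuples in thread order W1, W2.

counter=3 r=(2,1) succ=(2,0) retry=(0,0)

(re-executing from step 2 with the substitution; state before step 2: counter=1 r=(0,1) succ=(0,0) retry=(0,0))
step 2 (W1 LOAD): counter=1 r=(1,1) succ=(0,0) retry=(0,0)
step 3 (W1 LOAD): counter=1 r=(1,1) succ=(0,0) retry=(0,0)
step 4 (W1 CAS): counter=2 r=(1,1) succ=(1,0) retry=(0,0)
step 5 (W1 LOAD): counter=2 r=(2,1) succ=(1,0) retry=(0,0)
step 6 (W1 CAS): counter=3 r=(2,1) succ=(2,0) retry=(0,0)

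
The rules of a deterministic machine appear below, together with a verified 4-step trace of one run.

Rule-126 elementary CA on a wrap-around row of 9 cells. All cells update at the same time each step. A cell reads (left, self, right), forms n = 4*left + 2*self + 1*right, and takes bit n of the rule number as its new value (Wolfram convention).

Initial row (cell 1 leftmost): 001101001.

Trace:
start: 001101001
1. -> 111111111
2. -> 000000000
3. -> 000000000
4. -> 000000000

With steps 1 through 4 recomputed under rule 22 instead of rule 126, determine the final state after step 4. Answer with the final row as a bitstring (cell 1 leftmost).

(re-executing steps 1..4 under rule 22; state before step 1: 001101001)
1. -> 110001111
2. -> 001010000
3. -> 011011000
4. -> 100000100

100000100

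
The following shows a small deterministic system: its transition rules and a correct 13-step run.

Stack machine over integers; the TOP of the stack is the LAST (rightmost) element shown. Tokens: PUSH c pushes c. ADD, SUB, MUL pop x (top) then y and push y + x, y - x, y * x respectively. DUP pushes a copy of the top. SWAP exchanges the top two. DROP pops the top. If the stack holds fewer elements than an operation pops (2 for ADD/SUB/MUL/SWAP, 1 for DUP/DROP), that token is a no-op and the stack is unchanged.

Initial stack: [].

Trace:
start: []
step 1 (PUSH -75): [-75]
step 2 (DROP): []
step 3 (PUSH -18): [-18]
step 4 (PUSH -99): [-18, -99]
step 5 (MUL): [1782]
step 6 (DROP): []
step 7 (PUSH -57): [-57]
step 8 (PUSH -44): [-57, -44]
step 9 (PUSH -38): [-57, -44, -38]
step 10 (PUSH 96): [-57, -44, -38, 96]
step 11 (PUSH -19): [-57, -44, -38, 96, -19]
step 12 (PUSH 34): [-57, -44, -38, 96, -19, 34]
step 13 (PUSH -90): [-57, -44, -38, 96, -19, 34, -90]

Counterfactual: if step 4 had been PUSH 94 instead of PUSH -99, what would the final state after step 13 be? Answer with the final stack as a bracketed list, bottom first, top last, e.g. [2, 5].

(re-executing from step 4 with the substitution; state before step 4: [-18])
step 4 (PUSH 94): [-18, 94]
step 5 (MUL): [-1692]
step 6 (DROP): []
step 7 (PUSH -57): [-57]
step 8 (PUSH -44): [-57, -44]
step 9 (PUSH -38): [-57, -44, -38]
step 10 (PUSH 96): [-57, -44, -38, 96]
step 11 (PUSH -19): [-57, -44, -38, 96, -19]
step 12 (PUSH 34): [-57, -44, -38, 96, -19, 34]
step 13 (PUSH -90): [-57, -44, -38, 96, -19, 34, -90]

[-57, -44, -38, 96, -19, 34, -90]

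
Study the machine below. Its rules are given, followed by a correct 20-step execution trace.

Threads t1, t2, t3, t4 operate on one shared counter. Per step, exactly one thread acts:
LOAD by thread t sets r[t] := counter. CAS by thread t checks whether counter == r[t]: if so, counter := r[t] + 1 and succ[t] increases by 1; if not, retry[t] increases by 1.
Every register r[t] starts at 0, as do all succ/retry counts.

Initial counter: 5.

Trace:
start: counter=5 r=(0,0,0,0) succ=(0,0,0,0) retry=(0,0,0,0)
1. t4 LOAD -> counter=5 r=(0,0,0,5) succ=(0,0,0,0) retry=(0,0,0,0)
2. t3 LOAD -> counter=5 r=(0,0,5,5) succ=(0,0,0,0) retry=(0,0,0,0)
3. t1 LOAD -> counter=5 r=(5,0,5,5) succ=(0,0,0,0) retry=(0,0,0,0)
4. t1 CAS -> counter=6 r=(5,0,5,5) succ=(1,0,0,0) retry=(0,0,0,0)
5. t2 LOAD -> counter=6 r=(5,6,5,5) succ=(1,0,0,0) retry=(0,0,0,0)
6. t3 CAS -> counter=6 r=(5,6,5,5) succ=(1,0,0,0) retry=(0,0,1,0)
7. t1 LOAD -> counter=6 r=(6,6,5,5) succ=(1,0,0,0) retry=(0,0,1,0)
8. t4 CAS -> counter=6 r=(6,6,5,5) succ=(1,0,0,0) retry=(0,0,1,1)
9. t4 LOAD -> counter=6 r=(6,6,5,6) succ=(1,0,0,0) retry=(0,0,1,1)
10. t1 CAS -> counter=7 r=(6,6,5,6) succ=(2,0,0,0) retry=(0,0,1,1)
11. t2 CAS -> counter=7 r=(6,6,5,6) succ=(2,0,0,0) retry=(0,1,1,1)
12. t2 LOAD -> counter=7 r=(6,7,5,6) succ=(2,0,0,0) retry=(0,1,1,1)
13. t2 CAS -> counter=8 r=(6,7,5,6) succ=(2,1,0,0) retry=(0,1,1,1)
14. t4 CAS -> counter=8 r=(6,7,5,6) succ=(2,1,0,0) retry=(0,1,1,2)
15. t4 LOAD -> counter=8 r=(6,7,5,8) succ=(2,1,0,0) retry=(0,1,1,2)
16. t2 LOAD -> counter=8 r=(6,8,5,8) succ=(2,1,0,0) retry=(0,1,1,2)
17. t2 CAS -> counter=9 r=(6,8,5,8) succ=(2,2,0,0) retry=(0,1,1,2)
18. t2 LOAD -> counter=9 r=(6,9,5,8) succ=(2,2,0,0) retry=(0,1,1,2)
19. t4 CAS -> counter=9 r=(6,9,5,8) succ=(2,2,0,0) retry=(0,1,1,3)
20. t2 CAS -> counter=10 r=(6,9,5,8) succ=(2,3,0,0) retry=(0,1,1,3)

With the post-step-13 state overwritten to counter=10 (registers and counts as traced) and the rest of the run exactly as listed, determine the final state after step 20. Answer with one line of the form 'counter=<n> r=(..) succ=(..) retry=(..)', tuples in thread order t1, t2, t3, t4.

counter=12 r=(6,11,5,10) succ=(2,3,0,0) retry=(0,1,1,3)

state after step 13 := counter=10 r=(6,7,5,6) succ=(2,1,0,0) retry=(0,1,1,1)
14. t4 CAS -> counter=10 r=(6,7,5,6) succ=(2,1,0,0) retry=(0,1,1,2)
15. t4 LOAD -> counter=10 r=(6,7,5,10) succ=(2,1,0,0) retry=(0,1,1,2)
16. t2 LOAD -> counter=10 r=(6,10,5,10) succ=(2,1,0,0) retry=(0,1,1,2)
17. t2 CAS -> counter=11 r=(6,10,5,10) succ=(2,2,0,0) retry=(0,1,1,2)
18. t2 LOAD -> counter=11 r=(6,11,5,10) succ=(2,2,0,0) retry=(0,1,1,2)
19. t4 CAS -> counter=11 r=(6,11,5,10) succ=(2,2,0,0) retry=(0,1,1,3)
20. t2 CAS -> counter=12 r=(6,11,5,10) succ=(2,3,0,0) retry=(0,1,1,3)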